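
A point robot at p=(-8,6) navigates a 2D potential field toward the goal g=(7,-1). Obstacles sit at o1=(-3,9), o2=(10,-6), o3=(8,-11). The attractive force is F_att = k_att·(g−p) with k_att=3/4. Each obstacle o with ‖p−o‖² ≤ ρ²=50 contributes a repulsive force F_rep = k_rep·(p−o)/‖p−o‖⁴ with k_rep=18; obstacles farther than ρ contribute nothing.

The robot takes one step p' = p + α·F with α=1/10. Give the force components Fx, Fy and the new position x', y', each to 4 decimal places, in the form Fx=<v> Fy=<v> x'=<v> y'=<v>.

Fx=11.1721 Fy=-5.2967 x'=-6.8828 y'=5.4703

F_att = 3/4·(g−p) = 3/4·(15,-7) = (11.2500,-5.2500)
o1: d²=34 ≤ ρ²=50; F_rep = 18·(-5,-3)/34² = (-0.0779,-0.0467)
o2: d²=468 > ρ²=50 → inactive
o3: d²=545 > ρ²=50 → inactive
F = F_att + ΣF_rep = (11.1721,-5.2967)
p' = p + 1/10·F = (-6.8828,5.4703)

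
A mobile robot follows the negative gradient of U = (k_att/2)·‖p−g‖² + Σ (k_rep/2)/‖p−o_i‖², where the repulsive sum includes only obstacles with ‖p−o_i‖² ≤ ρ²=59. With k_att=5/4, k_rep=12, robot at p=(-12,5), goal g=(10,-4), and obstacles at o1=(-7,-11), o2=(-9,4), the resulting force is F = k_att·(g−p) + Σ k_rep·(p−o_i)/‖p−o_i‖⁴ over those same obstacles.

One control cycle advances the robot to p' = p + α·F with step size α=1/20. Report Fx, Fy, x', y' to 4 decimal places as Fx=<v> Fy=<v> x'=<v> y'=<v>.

F_att = 5/4·(g−p) = 5/4·(22,-9) = (27.5000,-11.2500)
o1: d²=281 > ρ²=59 → inactive
o2: d²=10 ≤ ρ²=59; F_rep = 12·(-3,1)/10² = (-0.3600,0.1200)
F = F_att + ΣF_rep = (27.1400,-11.1300)
p' = p + 1/20·F = (-10.6430,4.4435)

Fx=27.1400 Fy=-11.1300 x'=-10.6430 y'=4.4435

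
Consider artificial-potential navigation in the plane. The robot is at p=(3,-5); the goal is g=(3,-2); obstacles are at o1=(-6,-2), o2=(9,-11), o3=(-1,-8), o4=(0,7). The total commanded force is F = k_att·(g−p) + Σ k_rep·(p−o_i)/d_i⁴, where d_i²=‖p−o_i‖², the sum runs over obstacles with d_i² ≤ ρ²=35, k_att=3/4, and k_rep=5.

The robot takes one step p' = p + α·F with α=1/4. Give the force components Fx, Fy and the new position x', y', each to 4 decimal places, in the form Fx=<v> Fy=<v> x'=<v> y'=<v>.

Fx=0.0320 Fy=2.2740 x'=3.0080 y'=-4.4315

F_att = 3/4·(g−p) = 3/4·(0,3) = (0.0000,2.2500)
o1: d²=90 > ρ²=35 → inactive
o2: d²=72 > ρ²=35 → inactive
o3: d²=25 ≤ ρ²=35; F_rep = 5·(4,3)/25² = (0.0320,0.0240)
o4: d²=153 > ρ²=35 → inactive
F = F_att + ΣF_rep = (0.0320,2.2740)
p' = p + 1/4·F = (3.0080,-4.4315)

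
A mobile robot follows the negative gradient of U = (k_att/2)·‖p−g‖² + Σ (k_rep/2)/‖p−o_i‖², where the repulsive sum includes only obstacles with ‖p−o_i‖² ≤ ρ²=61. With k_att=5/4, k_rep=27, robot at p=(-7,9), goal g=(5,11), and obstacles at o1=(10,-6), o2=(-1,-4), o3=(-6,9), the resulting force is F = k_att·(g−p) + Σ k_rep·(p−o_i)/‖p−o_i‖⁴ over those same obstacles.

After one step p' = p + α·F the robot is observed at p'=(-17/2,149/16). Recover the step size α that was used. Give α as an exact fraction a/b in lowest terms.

α = 1/8

F_att = 5/4·(g−p) = 5/4·(12,2) = (15.0000,2.5000)
o1: d²=514 > ρ²=61 → inactive
o2: d²=205 > ρ²=61 → inactive
o3: d²=1 ≤ ρ²=61; F_rep = 27·(-1,0)/1² = (-27.0000,0.0000)
F = F_att + ΣF_rep = (-12.0000,2.5000)
Δp = p'−p = (-1.5000,0.3125); α = Δx/Fx = (-3/2) / (-12) = 1/8
check: Δy/Fy = (5/16) / (5/2) = 1/8 ✓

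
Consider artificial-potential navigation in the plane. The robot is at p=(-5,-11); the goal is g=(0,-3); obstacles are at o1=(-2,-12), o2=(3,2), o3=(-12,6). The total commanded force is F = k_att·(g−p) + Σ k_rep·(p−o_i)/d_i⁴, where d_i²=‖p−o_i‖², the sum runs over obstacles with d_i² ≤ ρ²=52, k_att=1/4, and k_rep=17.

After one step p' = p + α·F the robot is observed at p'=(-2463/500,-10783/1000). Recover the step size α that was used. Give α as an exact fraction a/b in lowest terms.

α = 1/10

F_att = 1/4·(g−p) = 1/4·(5,8) = (1.2500,2.0000)
o1: d²=10 ≤ ρ²=52; F_rep = 17·(-3,1)/10² = (-0.5100,0.1700)
o2: d²=233 > ρ²=52 → inactive
o3: d²=338 > ρ²=52 → inactive
F = F_att + ΣF_rep = (0.7400,2.1700)
Δp = p'−p = (0.0740,0.2170); α = Δx/Fx = (37/500) / (37/50) = 1/10
check: Δy/Fy = (217/1000) / (217/100) = 1/10 ✓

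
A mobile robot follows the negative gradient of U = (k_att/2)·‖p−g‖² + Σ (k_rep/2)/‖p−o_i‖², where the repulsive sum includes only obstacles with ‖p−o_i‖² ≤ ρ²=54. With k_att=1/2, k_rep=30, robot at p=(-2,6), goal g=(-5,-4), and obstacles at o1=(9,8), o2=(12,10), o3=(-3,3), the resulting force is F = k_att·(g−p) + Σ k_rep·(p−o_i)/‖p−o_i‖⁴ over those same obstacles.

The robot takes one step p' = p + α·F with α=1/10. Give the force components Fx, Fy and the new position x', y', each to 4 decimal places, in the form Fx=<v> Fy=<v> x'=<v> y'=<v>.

Fx=-1.2000 Fy=-4.1000 x'=-2.1200 y'=5.5900

F_att = 1/2·(g−p) = 1/2·(-3,-10) = (-1.5000,-5.0000)
o1: d²=125 > ρ²=54 → inactive
o2: d²=212 > ρ²=54 → inactive
o3: d²=10 ≤ ρ²=54; F_rep = 30·(1,3)/10² = (0.3000,0.9000)
F = F_att + ΣF_rep = (-1.2000,-4.1000)
p' = p + 1/10·F = (-2.1200,5.5900)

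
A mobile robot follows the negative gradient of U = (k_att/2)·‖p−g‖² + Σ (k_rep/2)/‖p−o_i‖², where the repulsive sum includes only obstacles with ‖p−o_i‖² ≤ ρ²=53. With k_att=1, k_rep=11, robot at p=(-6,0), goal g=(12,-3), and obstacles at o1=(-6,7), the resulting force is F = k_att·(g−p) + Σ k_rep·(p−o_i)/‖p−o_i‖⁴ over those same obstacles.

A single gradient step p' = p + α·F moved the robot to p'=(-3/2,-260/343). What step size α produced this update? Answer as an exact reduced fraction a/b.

F_att = 1·(g−p) = 1·(18,-3) = (18.0000,-3.0000)
o1: d²=49 ≤ ρ²=53; F_rep = 11·(0,-7)/49² = (0.0000,-0.0321)
F = F_att + ΣF_rep = (18.0000,-3.0321)
Δp = p'−p = (4.5000,-0.7580); α = Δx/Fx = (9/2) / (18) = 1/4
check: Δy/Fy = (-260/343) / (-1040/343) = 1/4 ✓

α = 1/4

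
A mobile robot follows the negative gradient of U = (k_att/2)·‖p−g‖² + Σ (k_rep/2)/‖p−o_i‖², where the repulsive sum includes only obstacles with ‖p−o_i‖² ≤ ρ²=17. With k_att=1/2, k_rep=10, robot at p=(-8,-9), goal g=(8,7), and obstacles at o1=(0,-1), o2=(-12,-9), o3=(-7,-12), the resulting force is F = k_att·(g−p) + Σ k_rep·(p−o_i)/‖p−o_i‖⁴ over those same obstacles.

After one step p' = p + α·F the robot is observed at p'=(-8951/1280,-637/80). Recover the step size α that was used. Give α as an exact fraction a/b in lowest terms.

F_att = 1/2·(g−p) = 1/2·(16,16) = (8.0000,8.0000)
o1: d²=128 > ρ²=17 → inactive
o2: d²=16 ≤ ρ²=17; F_rep = 10·(4,0)/16² = (0.1562,0.0000)
o3: d²=10 ≤ ρ²=17; F_rep = 10·(-1,3)/10² = (-0.1000,0.3000)
F = F_att + ΣF_rep = (8.0563,8.3000)
Δp = p'−p = (1.0070,1.0375); α = Δx/Fx = (1289/1280) / (1289/160) = 1/8
check: Δy/Fy = (83/80) / (83/10) = 1/8 ✓

α = 1/8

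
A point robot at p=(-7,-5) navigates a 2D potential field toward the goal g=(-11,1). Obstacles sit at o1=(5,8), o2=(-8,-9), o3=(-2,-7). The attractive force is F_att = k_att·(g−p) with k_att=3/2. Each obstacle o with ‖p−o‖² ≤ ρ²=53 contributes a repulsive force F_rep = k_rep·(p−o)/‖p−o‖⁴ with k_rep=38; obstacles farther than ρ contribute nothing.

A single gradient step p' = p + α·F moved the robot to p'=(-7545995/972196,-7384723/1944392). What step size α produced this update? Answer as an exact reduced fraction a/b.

α = 1/8

F_att = 3/2·(g−p) = 3/2·(-4,6) = (-6.0000,9.0000)
o1: d²=313 > ρ²=53 → inactive
o2: d²=17 ≤ ρ²=53; F_rep = 38·(1,4)/17² = (0.1315,0.5260)
o3: d²=29 ≤ ρ²=53; F_rep = 38·(-5,2)/29² = (-0.2259,0.0904)
F = F_att + ΣF_rep = (-6.0944,9.6163)
Δp = p'−p = (-0.7618,1.2020); α = Δx/Fx = (-740623/972196) / (-1481246/243049) = 1/8
check: Δy/Fy = (2337237/1944392) / (2337237/243049) = 1/8 ✓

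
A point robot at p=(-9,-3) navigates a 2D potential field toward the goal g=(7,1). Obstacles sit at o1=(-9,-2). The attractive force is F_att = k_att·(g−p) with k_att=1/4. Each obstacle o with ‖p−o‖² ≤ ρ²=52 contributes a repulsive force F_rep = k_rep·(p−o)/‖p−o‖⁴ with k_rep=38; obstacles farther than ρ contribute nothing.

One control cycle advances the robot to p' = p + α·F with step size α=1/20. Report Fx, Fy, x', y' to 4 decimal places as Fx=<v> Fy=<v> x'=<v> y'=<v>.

Fx=4.0000 Fy=-37.0000 x'=-8.8000 y'=-4.8500

F_att = 1/4·(g−p) = 1/4·(16,4) = (4.0000,1.0000)
o1: d²=1 ≤ ρ²=52; F_rep = 38·(0,-1)/1² = (0.0000,-38.0000)
F = F_att + ΣF_rep = (4.0000,-37.0000)
p' = p + 1/20·F = (-8.8000,-4.8500)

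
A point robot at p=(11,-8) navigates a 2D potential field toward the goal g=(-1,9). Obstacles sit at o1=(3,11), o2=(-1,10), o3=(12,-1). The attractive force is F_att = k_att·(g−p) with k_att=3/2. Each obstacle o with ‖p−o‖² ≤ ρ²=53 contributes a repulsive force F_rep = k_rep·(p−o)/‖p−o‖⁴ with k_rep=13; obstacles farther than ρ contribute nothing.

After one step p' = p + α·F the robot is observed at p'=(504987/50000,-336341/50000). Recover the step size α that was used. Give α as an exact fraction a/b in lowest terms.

α = 1/20

F_att = 3/2·(g−p) = 3/2·(-12,17) = (-18.0000,25.5000)
o1: d²=425 > ρ²=53 → inactive
o2: d²=468 > ρ²=53 → inactive
o3: d²=50 ≤ ρ²=53; F_rep = 13·(-1,-7)/50² = (-0.0052,-0.0364)
F = F_att + ΣF_rep = (-18.0052,25.4636)
Δp = p'−p = (-0.9003,1.2732); α = Δx/Fx = (-45013/50000) / (-45013/2500) = 1/20
check: Δy/Fy = (63659/50000) / (63659/2500) = 1/20 ✓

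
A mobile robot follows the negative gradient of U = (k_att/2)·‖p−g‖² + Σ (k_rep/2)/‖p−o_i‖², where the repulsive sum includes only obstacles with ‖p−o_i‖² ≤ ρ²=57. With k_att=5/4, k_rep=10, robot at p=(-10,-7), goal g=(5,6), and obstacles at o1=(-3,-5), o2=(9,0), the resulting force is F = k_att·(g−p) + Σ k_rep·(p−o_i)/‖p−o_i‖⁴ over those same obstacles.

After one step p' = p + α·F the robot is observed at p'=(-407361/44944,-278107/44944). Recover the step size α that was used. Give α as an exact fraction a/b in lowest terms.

F_att = 5/4·(g−p) = 5/4·(15,13) = (18.7500,16.2500)
o1: d²=53 ≤ ρ²=57; F_rep = 10·(-7,-2)/53² = (-0.0249,-0.0071)
o2: d²=410 > ρ²=57 → inactive
F = F_att + ΣF_rep = (18.7251,16.2429)
Δp = p'−p = (0.9363,0.8121); α = Δx/Fx = (42079/44944) / (210395/11236) = 1/20
check: Δy/Fy = (36501/44944) / (182505/11236) = 1/20 ✓

α = 1/20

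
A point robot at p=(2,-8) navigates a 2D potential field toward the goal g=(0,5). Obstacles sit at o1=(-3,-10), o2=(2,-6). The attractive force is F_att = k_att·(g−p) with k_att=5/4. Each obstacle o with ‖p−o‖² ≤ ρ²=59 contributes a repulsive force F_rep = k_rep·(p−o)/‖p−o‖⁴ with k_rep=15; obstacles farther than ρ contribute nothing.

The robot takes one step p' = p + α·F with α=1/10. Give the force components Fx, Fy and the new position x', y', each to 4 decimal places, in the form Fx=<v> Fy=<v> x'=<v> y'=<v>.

Fx=-2.4108 Fy=14.4107 x'=1.7589 y'=-6.5589

F_att = 5/4·(g−p) = 5/4·(-2,13) = (-2.5000,16.2500)
o1: d²=29 ≤ ρ²=59; F_rep = 15·(5,2)/29² = (0.0892,0.0357)
o2: d²=4 ≤ ρ²=59; F_rep = 15·(0,-2)/4² = (0.0000,-1.8750)
F = F_att + ΣF_rep = (-2.4108,14.4107)
p' = p + 1/10·F = (1.7589,-6.5589)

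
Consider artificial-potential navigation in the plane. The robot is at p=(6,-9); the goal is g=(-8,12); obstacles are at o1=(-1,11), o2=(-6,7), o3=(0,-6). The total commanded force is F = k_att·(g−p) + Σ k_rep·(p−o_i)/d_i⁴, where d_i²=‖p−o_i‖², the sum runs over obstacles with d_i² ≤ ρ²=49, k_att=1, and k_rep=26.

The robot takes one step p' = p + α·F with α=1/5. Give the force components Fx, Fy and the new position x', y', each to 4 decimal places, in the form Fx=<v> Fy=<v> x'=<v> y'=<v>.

Fx=-13.9230 Fy=20.9615 x'=3.2154 y'=-4.8077

F_att = 1·(g−p) = 1·(-14,21) = (-14.0000,21.0000)
o1: d²=449 > ρ²=49 → inactive
o2: d²=400 > ρ²=49 → inactive
o3: d²=45 ≤ ρ²=49; F_rep = 26·(6,-3)/45² = (0.0770,-0.0385)
F = F_att + ΣF_rep = (-13.9230,20.9615)
p' = p + 1/5·F = (3.2154,-4.8077)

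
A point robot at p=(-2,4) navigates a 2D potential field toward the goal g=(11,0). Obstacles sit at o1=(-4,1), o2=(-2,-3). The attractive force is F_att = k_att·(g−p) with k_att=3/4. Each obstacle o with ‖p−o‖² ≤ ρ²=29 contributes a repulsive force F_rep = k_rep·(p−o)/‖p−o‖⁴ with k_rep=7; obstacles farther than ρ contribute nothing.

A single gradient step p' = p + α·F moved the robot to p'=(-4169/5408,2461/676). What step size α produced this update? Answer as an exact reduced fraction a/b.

F_att = 3/4·(g−p) = 3/4·(13,-4) = (9.7500,-3.0000)
o1: d²=13 ≤ ρ²=29; F_rep = 7·(2,3)/13² = (0.0828,0.1243)
o2: d²=49 > ρ²=29 → inactive
F = F_att + ΣF_rep = (9.8328,-2.8757)
Δp = p'−p = (1.2291,-0.3595); α = Δx/Fx = (6647/5408) / (6647/676) = 1/8
check: Δy/Fy = (-243/676) / (-486/169) = 1/8 ✓

α = 1/8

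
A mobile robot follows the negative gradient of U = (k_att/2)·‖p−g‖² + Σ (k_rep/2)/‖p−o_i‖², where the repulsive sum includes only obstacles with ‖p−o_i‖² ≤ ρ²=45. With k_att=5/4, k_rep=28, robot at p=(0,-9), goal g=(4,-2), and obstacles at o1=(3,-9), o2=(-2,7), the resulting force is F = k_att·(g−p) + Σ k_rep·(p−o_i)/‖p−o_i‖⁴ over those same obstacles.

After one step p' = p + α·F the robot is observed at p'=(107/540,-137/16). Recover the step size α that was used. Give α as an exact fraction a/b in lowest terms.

α = 1/20

F_att = 5/4·(g−p) = 5/4·(4,7) = (5.0000,8.7500)
o1: d²=9 ≤ ρ²=45; F_rep = 28·(-3,0)/9² = (-1.0370,0.0000)
o2: d²=260 > ρ²=45 → inactive
F = F_att + ΣF_rep = (3.9630,8.7500)
Δp = p'−p = (0.1981,0.4375); α = Δx/Fx = (107/540) / (107/27) = 1/20
check: Δy/Fy = (7/16) / (35/4) = 1/20 ✓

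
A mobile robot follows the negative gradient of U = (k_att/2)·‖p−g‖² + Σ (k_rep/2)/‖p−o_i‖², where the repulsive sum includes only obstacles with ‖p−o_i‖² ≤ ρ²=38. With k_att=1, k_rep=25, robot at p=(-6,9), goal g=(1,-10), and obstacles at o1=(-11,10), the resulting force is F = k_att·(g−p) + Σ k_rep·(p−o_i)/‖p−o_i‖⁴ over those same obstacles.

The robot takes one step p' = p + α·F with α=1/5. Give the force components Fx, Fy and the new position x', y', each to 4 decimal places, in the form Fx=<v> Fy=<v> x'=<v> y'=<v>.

Fx=7.1849 Fy=-19.0370 x'=-4.5630 y'=5.1926

F_att = 1·(g−p) = 1·(7,-19) = (7.0000,-19.0000)
o1: d²=26 ≤ ρ²=38; F_rep = 25·(5,-1)/26² = (0.1849,-0.0370)
F = F_att + ΣF_rep = (7.1849,-19.0370)
p' = p + 1/5·F = (-4.5630,5.1926)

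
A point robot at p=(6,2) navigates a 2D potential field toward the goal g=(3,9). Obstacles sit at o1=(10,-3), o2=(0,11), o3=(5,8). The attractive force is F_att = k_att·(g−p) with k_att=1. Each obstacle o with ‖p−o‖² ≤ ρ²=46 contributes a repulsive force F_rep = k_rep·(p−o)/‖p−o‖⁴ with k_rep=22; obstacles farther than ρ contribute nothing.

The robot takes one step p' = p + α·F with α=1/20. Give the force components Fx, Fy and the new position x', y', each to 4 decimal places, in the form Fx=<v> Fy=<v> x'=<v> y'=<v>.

Fx=-3.0363 Fy=6.9690 x'=5.8482 y'=2.3485

F_att = 1·(g−p) = 1·(-3,7) = (-3.0000,7.0000)
o1: d²=41 ≤ ρ²=46; F_rep = 22·(-4,5)/41² = (-0.0523,0.0654)
o2: d²=117 > ρ²=46 → inactive
o3: d²=37 ≤ ρ²=46; F_rep = 22·(1,-6)/37² = (0.0161,-0.0964)
F = F_att + ΣF_rep = (-3.0363,6.9690)
p' = p + 1/20·F = (5.8482,2.3485)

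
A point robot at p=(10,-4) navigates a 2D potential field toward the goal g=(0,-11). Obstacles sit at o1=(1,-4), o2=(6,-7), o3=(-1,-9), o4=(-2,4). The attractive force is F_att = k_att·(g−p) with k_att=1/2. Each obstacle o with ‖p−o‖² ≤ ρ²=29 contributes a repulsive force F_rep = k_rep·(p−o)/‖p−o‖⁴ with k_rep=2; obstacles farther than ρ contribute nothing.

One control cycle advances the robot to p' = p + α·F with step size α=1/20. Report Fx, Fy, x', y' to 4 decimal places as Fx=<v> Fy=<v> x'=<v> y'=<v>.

Fx=-4.9872 Fy=-3.4904 x'=9.7506 y'=-4.1745

F_att = 1/2·(g−p) = 1/2·(-10,-7) = (-5.0000,-3.5000)
o1: d²=81 > ρ²=29 → inactive
o2: d²=25 ≤ ρ²=29; F_rep = 2·(4,3)/25² = (0.0128,0.0096)
o3: d²=146 > ρ²=29 → inactive
o4: d²=208 > ρ²=29 → inactive
F = F_att + ΣF_rep = (-4.9872,-3.4904)
p' = p + 1/20·F = (9.7506,-4.1745)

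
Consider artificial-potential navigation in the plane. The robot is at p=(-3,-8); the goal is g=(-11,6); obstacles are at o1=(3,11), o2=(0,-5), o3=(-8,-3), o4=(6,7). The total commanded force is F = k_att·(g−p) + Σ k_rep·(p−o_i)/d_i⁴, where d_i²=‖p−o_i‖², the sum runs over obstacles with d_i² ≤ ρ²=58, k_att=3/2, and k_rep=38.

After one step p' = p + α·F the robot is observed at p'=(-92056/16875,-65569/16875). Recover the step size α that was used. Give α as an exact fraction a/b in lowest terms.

α = 1/5

F_att = 3/2·(g−p) = 3/2·(-8,14) = (-12.0000,21.0000)
o1: d²=397 > ρ²=58 → inactive
o2: d²=18 ≤ ρ²=58; F_rep = 38·(-3,-3)/18² = (-0.3519,-0.3519)
o3: d²=50 ≤ ρ²=58; F_rep = 38·(5,-5)/50² = (0.0760,-0.0760)
o4: d²=306 > ρ²=58 → inactive
F = F_att + ΣF_rep = (-12.2759,20.5721)
Δp = p'−p = (-2.4552,4.1144); α = Δx/Fx = (-41431/16875) / (-41431/3375) = 1/5
check: Δy/Fy = (69431/16875) / (69431/3375) = 1/5 ✓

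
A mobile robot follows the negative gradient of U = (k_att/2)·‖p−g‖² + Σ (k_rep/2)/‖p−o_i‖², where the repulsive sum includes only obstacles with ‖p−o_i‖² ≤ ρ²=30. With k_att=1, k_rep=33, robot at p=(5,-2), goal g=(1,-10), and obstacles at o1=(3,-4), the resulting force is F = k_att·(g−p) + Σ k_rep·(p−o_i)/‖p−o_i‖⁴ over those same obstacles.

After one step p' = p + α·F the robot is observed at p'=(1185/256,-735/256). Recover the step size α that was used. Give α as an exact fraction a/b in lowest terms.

α = 1/8

F_att = 1·(g−p) = 1·(-4,-8) = (-4.0000,-8.0000)
o1: d²=8 ≤ ρ²=30; F_rep = 33·(2,2)/8² = (1.0312,1.0312)
F = F_att + ΣF_rep = (-2.9688,-6.9688)
Δp = p'−p = (-0.3711,-0.8711); α = Δx/Fx = (-95/256) / (-95/32) = 1/8
check: Δy/Fy = (-223/256) / (-223/32) = 1/8 ✓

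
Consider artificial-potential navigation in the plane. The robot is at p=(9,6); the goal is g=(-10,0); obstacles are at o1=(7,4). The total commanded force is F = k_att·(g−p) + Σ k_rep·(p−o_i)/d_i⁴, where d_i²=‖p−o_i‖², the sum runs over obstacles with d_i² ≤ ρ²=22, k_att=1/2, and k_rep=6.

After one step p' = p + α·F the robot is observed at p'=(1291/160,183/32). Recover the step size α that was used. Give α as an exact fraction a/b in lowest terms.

α = 1/10

F_att = 1/2·(g−p) = 1/2·(-19,-6) = (-9.5000,-3.0000)
o1: d²=8 ≤ ρ²=22; F_rep = 6·(2,2)/8² = (0.1875,0.1875)
F = F_att + ΣF_rep = (-9.3125,-2.8125)
Δp = p'−p = (-0.9313,-0.2812); α = Δx/Fx = (-149/160) / (-149/16) = 1/10
check: Δy/Fy = (-9/32) / (-45/16) = 1/10 ✓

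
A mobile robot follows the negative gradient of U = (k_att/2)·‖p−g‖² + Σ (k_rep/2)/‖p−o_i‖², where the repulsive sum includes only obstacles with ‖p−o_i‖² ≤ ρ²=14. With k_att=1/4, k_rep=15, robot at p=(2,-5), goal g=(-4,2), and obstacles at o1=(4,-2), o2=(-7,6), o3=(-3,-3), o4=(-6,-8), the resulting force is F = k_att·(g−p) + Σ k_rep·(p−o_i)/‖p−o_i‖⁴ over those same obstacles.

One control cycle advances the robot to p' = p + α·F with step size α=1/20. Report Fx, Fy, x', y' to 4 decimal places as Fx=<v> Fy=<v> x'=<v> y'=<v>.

F_att = 1/4·(g−p) = 1/4·(-6,7) = (-1.5000,1.7500)
o1: d²=13 ≤ ρ²=14; F_rep = 15·(-2,-3)/13² = (-0.1775,-0.2663)
o2: d²=202 > ρ²=14 → inactive
o3: d²=29 > ρ²=14 → inactive
o4: d²=73 > ρ²=14 → inactive
F = F_att + ΣF_rep = (-1.6775,1.4837)
p' = p + 1/20·F = (1.9161,-4.9258)

Fx=-1.6775 Fy=1.4837 x'=1.9161 y'=-4.9258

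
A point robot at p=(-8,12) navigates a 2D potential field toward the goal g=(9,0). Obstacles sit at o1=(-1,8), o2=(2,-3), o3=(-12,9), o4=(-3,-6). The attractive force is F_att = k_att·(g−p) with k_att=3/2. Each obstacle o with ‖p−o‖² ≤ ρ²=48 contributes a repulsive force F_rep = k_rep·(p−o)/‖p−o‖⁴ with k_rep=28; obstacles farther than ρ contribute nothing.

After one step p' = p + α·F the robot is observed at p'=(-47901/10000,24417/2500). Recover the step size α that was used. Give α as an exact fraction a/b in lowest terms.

F_att = 3/2·(g−p) = 3/2·(17,-12) = (25.5000,-18.0000)
o1: d²=65 > ρ²=48 → inactive
o2: d²=325 > ρ²=48 → inactive
o3: d²=25 ≤ ρ²=48; F_rep = 28·(4,3)/25² = (0.1792,0.1344)
o4: d²=349 > ρ²=48 → inactive
F = F_att + ΣF_rep = (25.6792,-17.8656)
Δp = p'−p = (3.2099,-2.2332); α = Δx/Fx = (32099/10000) / (32099/1250) = 1/8
check: Δy/Fy = (-5583/2500) / (-11166/625) = 1/8 ✓

α = 1/8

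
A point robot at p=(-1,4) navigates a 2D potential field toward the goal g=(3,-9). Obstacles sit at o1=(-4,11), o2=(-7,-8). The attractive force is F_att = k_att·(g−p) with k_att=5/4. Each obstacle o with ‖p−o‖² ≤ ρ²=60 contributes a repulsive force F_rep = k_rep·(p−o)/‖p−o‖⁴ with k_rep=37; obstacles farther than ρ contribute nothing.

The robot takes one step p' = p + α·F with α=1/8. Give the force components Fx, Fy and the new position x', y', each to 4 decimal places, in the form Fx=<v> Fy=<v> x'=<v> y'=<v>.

F_att = 5/4·(g−p) = 5/4·(4,-13) = (5.0000,-16.2500)
o1: d²=58 ≤ ρ²=60; F_rep = 37·(3,-7)/58² = (0.0330,-0.0770)
o2: d²=180 > ρ²=60 → inactive
F = F_att + ΣF_rep = (5.0330,-16.3270)
p' = p + 1/8·F = (-0.3709,1.9591)

Fx=5.0330 Fy=-16.3270 x'=-0.3709 y'=1.9591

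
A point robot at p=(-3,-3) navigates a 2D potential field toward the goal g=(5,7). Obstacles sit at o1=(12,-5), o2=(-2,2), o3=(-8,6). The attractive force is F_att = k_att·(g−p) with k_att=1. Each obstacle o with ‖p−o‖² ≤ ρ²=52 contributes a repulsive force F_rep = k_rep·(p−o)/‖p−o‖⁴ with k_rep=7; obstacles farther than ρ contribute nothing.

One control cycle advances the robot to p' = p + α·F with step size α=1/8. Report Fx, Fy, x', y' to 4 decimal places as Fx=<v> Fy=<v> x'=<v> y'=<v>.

Fx=7.9896 Fy=9.9482 x'=-2.0013 y'=-1.7565

F_att = 1·(g−p) = 1·(8,10) = (8.0000,10.0000)
o1: d²=229 > ρ²=52 → inactive
o2: d²=26 ≤ ρ²=52; F_rep = 7·(-1,-5)/26² = (-0.0104,-0.0518)
o3: d²=106 > ρ²=52 → inactive
F = F_att + ΣF_rep = (7.9896,9.9482)
p' = p + 1/8·F = (-2.0013,-1.7565)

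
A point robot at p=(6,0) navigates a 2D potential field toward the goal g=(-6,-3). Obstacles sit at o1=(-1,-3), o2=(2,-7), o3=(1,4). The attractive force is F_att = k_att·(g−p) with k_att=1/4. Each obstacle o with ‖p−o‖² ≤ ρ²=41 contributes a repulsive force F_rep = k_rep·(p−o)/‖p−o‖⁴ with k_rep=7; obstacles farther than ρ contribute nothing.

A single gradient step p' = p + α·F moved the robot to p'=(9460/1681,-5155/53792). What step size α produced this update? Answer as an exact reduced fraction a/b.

F_att = 1/4·(g−p) = 1/4·(-12,-3) = (-3.0000,-0.7500)
o1: d²=58 > ρ²=41 → inactive
o2: d²=65 > ρ²=41 → inactive
o3: d²=41 ≤ ρ²=41; F_rep = 7·(5,-4)/41² = (0.0208,-0.0167)
F = F_att + ΣF_rep = (-2.9792,-0.7667)
Δp = p'−p = (-0.3724,-0.0958); α = Δx/Fx = (-626/1681) / (-5008/1681) = 1/8
check: Δy/Fy = (-5155/53792) / (-5155/6724) = 1/8 ✓

α = 1/8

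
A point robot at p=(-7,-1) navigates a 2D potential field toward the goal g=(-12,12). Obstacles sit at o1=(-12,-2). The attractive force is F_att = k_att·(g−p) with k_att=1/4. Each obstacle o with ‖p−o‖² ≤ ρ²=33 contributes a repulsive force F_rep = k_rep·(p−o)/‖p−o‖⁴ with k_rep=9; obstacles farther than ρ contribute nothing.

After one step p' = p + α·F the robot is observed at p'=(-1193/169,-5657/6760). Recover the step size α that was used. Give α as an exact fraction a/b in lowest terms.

F_att = 1/4·(g−p) = 1/4·(-5,13) = (-1.2500,3.2500)
o1: d²=26 ≤ ρ²=33; F_rep = 9·(5,1)/26² = (0.0666,0.0133)
F = F_att + ΣF_rep = (-1.1834,3.2633)
Δp = p'−p = (-0.0592,0.1632); α = Δx/Fx = (-10/169) / (-200/169) = 1/20
check: Δy/Fy = (1103/6760) / (1103/338) = 1/20 ✓

α = 1/20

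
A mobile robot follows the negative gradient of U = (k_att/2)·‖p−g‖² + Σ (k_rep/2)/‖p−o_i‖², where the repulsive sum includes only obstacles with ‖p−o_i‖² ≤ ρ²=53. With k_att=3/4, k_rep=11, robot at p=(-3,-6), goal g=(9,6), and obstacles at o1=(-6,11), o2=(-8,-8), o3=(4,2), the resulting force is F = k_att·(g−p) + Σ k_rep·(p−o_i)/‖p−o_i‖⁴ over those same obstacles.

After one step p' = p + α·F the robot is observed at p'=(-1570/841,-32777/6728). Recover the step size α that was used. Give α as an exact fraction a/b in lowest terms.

F_att = 3/4·(g−p) = 3/4·(12,12) = (9.0000,9.0000)
o1: d²=298 > ρ²=53 → inactive
o2: d²=29 ≤ ρ²=53; F_rep = 11·(5,2)/29² = (0.0654,0.0262)
o3: d²=113 > ρ²=53 → inactive
F = F_att + ΣF_rep = (9.0654,9.0262)
Δp = p'−p = (1.1332,1.1283); α = Δx/Fx = (953/841) / (7624/841) = 1/8
check: Δy/Fy = (7591/6728) / (7591/841) = 1/8 ✓

α = 1/8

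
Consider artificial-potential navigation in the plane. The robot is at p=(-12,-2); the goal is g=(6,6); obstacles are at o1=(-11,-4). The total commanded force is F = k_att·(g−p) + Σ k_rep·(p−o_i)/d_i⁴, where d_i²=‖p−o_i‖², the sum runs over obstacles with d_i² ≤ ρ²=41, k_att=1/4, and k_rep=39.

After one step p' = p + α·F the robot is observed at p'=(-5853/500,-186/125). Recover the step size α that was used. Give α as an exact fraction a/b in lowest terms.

F_att = 1/4·(g−p) = 1/4·(18,8) = (4.5000,2.0000)
o1: d²=5 ≤ ρ²=41; F_rep = 39·(-1,2)/5² = (-1.5600,3.1200)
F = F_att + ΣF_rep = (2.9400,5.1200)
Δp = p'−p = (0.2940,0.5120); α = Δx/Fx = (147/500) / (147/50) = 1/10
check: Δy/Fy = (64/125) / (128/25) = 1/10 ✓

α = 1/10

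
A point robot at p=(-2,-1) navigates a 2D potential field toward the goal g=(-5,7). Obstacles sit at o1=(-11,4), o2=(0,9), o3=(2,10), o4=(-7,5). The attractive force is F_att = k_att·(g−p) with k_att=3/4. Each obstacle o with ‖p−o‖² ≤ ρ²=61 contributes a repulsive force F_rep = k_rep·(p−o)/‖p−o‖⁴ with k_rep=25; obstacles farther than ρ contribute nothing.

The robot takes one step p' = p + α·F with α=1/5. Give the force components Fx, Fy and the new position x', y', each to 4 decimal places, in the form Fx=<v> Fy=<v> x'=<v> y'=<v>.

Fx=-2.2164 Fy=5.9597 x'=-2.4433 y'=0.1919

F_att = 3/4·(g−p) = 3/4·(-3,8) = (-2.2500,6.0000)
o1: d²=106 > ρ²=61 → inactive
o2: d²=104 > ρ²=61 → inactive
o3: d²=137 > ρ²=61 → inactive
o4: d²=61 ≤ ρ²=61; F_rep = 25·(5,-6)/61² = (0.0336,-0.0403)
F = F_att + ΣF_rep = (-2.2164,5.9597)
p' = p + 1/5·F = (-2.4433,0.1919)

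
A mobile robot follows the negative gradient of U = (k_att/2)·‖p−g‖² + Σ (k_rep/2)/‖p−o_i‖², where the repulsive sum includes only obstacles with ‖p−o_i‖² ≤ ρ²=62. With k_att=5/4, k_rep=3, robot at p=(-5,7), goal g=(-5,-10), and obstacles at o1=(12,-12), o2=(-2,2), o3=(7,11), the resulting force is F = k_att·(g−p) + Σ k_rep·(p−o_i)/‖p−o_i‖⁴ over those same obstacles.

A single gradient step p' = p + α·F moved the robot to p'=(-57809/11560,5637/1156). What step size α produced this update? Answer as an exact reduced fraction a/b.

F_att = 5/4·(g−p) = 5/4·(0,-17) = (0.0000,-21.2500)
o1: d²=650 > ρ²=62 → inactive
o2: d²=34 ≤ ρ²=62; F_rep = 3·(-3,5)/34² = (-0.0078,0.0130)
o3: d²=160 > ρ²=62 → inactive
F = F_att + ΣF_rep = (-0.0078,-21.2370)
Δp = p'−p = (-0.0008,-2.1237); α = Δx/Fx = (-9/11560) / (-9/1156) = 1/10
check: Δy/Fy = (-2455/1156) / (-12275/578) = 1/10 ✓

α = 1/10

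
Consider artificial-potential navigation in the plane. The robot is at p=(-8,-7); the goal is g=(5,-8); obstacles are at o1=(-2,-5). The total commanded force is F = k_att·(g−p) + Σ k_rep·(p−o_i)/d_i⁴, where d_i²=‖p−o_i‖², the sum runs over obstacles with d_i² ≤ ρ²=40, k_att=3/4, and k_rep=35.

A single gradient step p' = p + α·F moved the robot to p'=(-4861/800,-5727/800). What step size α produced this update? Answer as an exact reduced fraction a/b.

α = 1/5

F_att = 3/4·(g−p) = 3/4·(13,-1) = (9.7500,-0.7500)
o1: d²=40 ≤ ρ²=40; F_rep = 35·(-6,-2)/40² = (-0.1313,-0.0437)
F = F_att + ΣF_rep = (9.6188,-0.7937)
Δp = p'−p = (1.9238,-0.1588); α = Δx/Fx = (1539/800) / (1539/160) = 1/5
check: Δy/Fy = (-127/800) / (-127/160) = 1/5 ✓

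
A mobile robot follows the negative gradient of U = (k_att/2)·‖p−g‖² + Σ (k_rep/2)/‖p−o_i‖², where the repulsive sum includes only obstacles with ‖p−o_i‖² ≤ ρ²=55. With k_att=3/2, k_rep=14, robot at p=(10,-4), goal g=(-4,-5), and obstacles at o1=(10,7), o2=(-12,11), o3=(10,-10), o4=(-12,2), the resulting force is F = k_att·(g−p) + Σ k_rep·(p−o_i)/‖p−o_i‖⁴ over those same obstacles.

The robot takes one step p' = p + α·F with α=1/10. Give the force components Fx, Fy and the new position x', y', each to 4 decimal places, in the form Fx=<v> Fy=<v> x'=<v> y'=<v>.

F_att = 3/2·(g−p) = 3/2·(-14,-1) = (-21.0000,-1.5000)
o1: d²=121 > ρ²=55 → inactive
o2: d²=709 > ρ²=55 → inactive
o3: d²=36 ≤ ρ²=55; F_rep = 14·(0,6)/36² = (0.0000,0.0648)
o4: d²=520 > ρ²=55 → inactive
F = F_att + ΣF_rep = (-21.0000,-1.4352)
p' = p + 1/10·F = (7.9000,-4.1435)

Fx=-21.0000 Fy=-1.4352 x'=7.9000 y'=-4.1435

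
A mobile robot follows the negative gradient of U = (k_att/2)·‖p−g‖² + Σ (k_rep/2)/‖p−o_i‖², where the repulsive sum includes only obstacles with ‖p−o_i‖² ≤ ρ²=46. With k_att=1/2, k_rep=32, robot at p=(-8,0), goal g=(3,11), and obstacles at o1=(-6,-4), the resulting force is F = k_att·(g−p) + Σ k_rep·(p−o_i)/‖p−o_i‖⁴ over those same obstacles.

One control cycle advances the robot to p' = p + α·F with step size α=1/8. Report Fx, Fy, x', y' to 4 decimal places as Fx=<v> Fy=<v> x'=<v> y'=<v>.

F_att = 1/2·(g−p) = 1/2·(11,11) = (5.5000,5.5000)
o1: d²=20 ≤ ρ²=46; F_rep = 32·(-2,4)/20² = (-0.1600,0.3200)
F = F_att + ΣF_rep = (5.3400,5.8200)
p' = p + 1/8·F = (-7.3325,0.7275)

Fx=5.3400 Fy=5.8200 x'=-7.3325 y'=0.7275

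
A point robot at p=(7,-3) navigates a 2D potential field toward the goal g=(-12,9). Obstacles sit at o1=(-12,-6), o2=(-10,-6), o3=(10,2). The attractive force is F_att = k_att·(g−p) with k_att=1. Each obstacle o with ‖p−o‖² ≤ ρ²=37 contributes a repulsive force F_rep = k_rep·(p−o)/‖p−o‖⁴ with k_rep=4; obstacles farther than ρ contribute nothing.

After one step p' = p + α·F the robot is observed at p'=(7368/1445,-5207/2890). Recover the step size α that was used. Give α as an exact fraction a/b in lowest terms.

α = 1/10

F_att = 1·(g−p) = 1·(-19,12) = (-19.0000,12.0000)
o1: d²=370 > ρ²=37 → inactive
o2: d²=298 > ρ²=37 → inactive
o3: d²=34 ≤ ρ²=37; F_rep = 4·(-3,-5)/34² = (-0.0104,-0.0173)
F = F_att + ΣF_rep = (-19.0104,11.9827)
Δp = p'−p = (-1.9010,1.1983); α = Δx/Fx = (-2747/1445) / (-5494/289) = 1/10
check: Δy/Fy = (3463/2890) / (3463/289) = 1/10 ✓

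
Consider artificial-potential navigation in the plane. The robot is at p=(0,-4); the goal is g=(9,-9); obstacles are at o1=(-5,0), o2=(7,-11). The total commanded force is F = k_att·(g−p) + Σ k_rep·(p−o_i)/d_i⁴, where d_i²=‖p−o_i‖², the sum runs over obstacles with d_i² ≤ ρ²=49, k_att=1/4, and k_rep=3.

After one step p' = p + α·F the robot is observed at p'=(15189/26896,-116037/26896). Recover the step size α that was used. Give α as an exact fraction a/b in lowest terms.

F_att = 1/4·(g−p) = 1/4·(9,-5) = (2.2500,-1.2500)
o1: d²=41 ≤ ρ²=49; F_rep = 3·(5,-4)/41² = (0.0089,-0.0071)
o2: d²=98 > ρ²=49 → inactive
F = F_att + ΣF_rep = (2.2589,-1.2571)
Δp = p'−p = (0.5647,-0.3143); α = Δx/Fx = (15189/26896) / (15189/6724) = 1/4
check: Δy/Fy = (-8453/26896) / (-8453/6724) = 1/4 ✓

α = 1/4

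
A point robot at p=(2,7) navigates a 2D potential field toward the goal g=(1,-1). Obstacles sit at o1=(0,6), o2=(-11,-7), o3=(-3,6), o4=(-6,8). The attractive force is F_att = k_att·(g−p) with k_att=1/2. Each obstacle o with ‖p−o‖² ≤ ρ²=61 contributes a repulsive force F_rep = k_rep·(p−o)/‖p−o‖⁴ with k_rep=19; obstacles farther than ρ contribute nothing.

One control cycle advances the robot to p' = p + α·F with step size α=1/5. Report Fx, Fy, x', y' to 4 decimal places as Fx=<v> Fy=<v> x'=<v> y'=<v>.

F_att = 1/2·(g−p) = 1/2·(-1,-8) = (-0.5000,-4.0000)
o1: d²=5 ≤ ρ²=61; F_rep = 19·(2,1)/5² = (1.5200,0.7600)
o2: d²=365 > ρ²=61 → inactive
o3: d²=26 ≤ ρ²=61; F_rep = 19·(5,1)/26² = (0.1405,0.0281)
o4: d²=65 > ρ²=61 → inactive
F = F_att + ΣF_rep = (1.1605,-3.2119)
p' = p + 1/5·F = (2.2321,6.3576)

Fx=1.1605 Fy=-3.2119 x'=2.2321 y'=6.3576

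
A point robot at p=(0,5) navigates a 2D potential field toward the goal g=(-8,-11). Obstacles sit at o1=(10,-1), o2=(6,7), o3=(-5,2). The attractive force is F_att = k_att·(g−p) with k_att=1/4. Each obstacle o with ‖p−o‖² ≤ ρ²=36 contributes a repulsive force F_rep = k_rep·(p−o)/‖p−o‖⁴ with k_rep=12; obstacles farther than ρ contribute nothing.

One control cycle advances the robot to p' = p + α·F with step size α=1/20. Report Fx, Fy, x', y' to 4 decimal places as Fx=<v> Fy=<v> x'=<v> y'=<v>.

Fx=-1.9481 Fy=-3.9689 x'=-0.0974 y'=4.8016

F_att = 1/4·(g−p) = 1/4·(-8,-16) = (-2.0000,-4.0000)
o1: d²=136 > ρ²=36 → inactive
o2: d²=40 > ρ²=36 → inactive
o3: d²=34 ≤ ρ²=36; F_rep = 12·(5,3)/34² = (0.0519,0.0311)
F = F_att + ΣF_rep = (-1.9481,-3.9689)
p' = p + 1/20·F = (-0.0974,4.8016)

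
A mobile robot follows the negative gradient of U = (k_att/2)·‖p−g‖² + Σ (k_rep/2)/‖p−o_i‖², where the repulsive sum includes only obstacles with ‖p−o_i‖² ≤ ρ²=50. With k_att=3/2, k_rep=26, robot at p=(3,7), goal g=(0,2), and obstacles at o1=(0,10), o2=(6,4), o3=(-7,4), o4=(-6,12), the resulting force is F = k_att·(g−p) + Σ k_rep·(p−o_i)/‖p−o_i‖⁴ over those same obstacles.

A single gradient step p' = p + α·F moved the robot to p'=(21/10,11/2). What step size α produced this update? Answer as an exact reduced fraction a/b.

F_att = 3/2·(g−p) = 3/2·(-3,-5) = (-4.5000,-7.5000)
o1: d²=18 ≤ ρ²=50; F_rep = 26·(3,-3)/18² = (0.2407,-0.2407)
o2: d²=18 ≤ ρ²=50; F_rep = 26·(-3,3)/18² = (-0.2407,0.2407)
o3: d²=109 > ρ²=50 → inactive
o4: d²=106 > ρ²=50 → inactive
F = F_att + ΣF_rep = (-4.5000,-7.5000)
Δp = p'−p = (-0.9000,-1.5000); α = Δx/Fx = (-9/10) / (-9/2) = 1/5
check: Δy/Fy = (-3/2) / (-15/2) = 1/5 ✓

α = 1/5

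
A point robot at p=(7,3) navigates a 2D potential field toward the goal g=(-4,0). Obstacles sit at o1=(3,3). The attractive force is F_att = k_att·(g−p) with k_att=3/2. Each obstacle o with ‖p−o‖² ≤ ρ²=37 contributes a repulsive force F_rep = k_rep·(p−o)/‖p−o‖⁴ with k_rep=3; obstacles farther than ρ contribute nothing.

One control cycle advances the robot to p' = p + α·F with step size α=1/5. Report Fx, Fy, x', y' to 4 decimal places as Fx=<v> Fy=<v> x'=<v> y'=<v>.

F_att = 3/2·(g−p) = 3/2·(-11,-3) = (-16.5000,-4.5000)
o1: d²=16 ≤ ρ²=37; F_rep = 3·(4,0)/16² = (0.0469,0.0000)
F = F_att + ΣF_rep = (-16.4531,-4.5000)
p' = p + 1/5·F = (3.7094,2.1000)

Fx=-16.4531 Fy=-4.5000 x'=3.7094 y'=2.1000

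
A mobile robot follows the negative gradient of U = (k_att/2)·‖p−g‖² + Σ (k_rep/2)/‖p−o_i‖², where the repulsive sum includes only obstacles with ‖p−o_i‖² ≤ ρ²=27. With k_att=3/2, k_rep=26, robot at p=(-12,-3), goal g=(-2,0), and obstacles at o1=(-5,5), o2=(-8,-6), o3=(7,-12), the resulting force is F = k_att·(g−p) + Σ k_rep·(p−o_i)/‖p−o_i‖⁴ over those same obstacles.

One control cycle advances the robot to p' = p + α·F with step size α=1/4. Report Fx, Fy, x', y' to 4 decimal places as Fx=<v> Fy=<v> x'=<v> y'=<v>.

Fx=14.8336 Fy=4.6248 x'=-8.2916 y'=-1.8438

F_att = 3/2·(g−p) = 3/2·(10,3) = (15.0000,4.5000)
o1: d²=113 > ρ²=27 → inactive
o2: d²=25 ≤ ρ²=27; F_rep = 26·(-4,3)/25² = (-0.1664,0.1248)
o3: d²=442 > ρ²=27 → inactive
F = F_att + ΣF_rep = (14.8336,4.6248)
p' = p + 1/4·F = (-8.2916,-1.8438)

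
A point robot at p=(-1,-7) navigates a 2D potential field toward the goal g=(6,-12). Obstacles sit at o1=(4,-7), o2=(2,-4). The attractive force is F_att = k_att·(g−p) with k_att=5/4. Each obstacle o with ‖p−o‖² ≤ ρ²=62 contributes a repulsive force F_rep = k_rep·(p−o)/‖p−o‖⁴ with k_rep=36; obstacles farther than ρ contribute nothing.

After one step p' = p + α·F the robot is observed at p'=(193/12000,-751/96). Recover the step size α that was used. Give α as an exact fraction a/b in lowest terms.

F_att = 5/4·(g−p) = 5/4·(7,-5) = (8.7500,-6.2500)
o1: d²=25 ≤ ρ²=62; F_rep = 36·(-5,0)/25² = (-0.2880,0.0000)
o2: d²=18 ≤ ρ²=62; F_rep = 36·(-3,-3)/18² = (-0.3333,-0.3333)
F = F_att + ΣF_rep = (8.1287,-6.5833)
Δp = p'−p = (1.0161,-0.8229); α = Δx/Fx = (12193/12000) / (12193/1500) = 1/8
check: Δy/Fy = (-79/96) / (-79/12) = 1/8 ✓

α = 1/8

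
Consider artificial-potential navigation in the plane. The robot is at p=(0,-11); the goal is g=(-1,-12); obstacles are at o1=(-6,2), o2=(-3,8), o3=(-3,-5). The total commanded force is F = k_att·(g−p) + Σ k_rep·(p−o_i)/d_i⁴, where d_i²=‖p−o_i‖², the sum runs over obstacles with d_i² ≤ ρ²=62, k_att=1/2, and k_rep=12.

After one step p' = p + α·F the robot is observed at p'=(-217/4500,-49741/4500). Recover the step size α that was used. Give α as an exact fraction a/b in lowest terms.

α = 1/10

F_att = 1/2·(g−p) = 1/2·(-1,-1) = (-0.5000,-0.5000)
o1: d²=205 > ρ²=62 → inactive
o2: d²=370 > ρ²=62 → inactive
o3: d²=45 ≤ ρ²=62; F_rep = 12·(3,-6)/45² = (0.0178,-0.0356)
F = F_att + ΣF_rep = (-0.4822,-0.5356)
Δp = p'−p = (-0.0482,-0.0536); α = Δx/Fx = (-217/4500) / (-217/450) = 1/10
check: Δy/Fy = (-241/4500) / (-241/450) = 1/10 ✓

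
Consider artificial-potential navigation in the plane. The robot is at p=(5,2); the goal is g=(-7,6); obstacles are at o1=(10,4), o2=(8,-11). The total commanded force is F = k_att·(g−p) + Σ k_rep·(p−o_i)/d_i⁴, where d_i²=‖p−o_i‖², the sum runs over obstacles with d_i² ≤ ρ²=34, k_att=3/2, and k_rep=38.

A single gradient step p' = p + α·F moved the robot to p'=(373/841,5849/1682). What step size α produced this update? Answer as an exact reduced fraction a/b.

F_att = 3/2·(g−p) = 3/2·(-12,4) = (-18.0000,6.0000)
o1: d²=29 ≤ ρ²=34; F_rep = 38·(-5,-2)/29² = (-0.2259,-0.0904)
o2: d²=178 > ρ²=34 → inactive
F = F_att + ΣF_rep = (-18.2259,5.9096)
Δp = p'−p = (-4.5565,1.4774); α = Δx/Fx = (-3832/841) / (-15328/841) = 1/4
check: Δy/Fy = (2485/1682) / (4970/841) = 1/4 ✓

α = 1/4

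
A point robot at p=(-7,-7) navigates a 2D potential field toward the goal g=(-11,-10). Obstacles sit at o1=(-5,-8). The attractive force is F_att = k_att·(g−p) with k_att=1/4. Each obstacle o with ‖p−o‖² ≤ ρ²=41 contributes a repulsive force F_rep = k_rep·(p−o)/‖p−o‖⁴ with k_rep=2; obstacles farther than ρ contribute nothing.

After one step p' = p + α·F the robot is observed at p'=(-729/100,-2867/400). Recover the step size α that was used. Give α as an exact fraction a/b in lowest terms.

α = 1/4

F_att = 1/4·(g−p) = 1/4·(-4,-3) = (-1.0000,-0.7500)
o1: d²=5 ≤ ρ²=41; F_rep = 2·(-2,1)/5² = (-0.1600,0.0800)
F = F_att + ΣF_rep = (-1.1600,-0.6700)
Δp = p'−p = (-0.2900,-0.1675); α = Δx/Fx = (-29/100) / (-29/25) = 1/4
check: Δy/Fy = (-67/400) / (-67/100) = 1/4 ✓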